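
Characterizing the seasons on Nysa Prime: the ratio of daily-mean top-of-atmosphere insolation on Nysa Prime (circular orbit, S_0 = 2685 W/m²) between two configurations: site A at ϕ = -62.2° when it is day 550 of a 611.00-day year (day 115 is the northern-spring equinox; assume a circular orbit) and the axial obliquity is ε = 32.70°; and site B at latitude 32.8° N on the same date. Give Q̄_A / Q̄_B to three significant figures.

— Configuration A (ϕ=-62.2°):
Solar longitude: L_s = 360° × (550 − 115)/611.00 = 256.301°.
sin δ = sin 32.70° × sin 256.301° = -0.52487, so δ = -31.660°.
cos h₀ = −tan(-62.2°) tan(-31.660°) = -1.1696 ≤ −1 ⇒ polar day, h₀ = π.
Bracket: h₀ sin ϕ sin δ + cos ϕ cos δ sin h₀ = 3.1416×-0.88458×-0.52487 + 0.46639×0.85118×0.00000 = 1.458612 + 0.000000 = 1.458612.
Q̄ = (S_0/π) × [bracket] = (2685/π) × 1.458612 = 1246.6 W/m².
— Configuration B (ϕ=+32.8°):
cos h₀ = −tan(+32.8°) tan(-31.660°) = 0.3974, h₀ = 1.1621 rad.
Bracket: h₀ sin ϕ sin δ + cos ϕ cos δ sin h₀ = 1.1621×0.54171×-0.52487 + 0.84057×0.85118×0.91765 = -0.330417 + 0.656557 = 0.326140.
Q̄ = (S_0/π) × [bracket] = (2685/π) × 0.326140 = 278.74 W/m².
Ratio Q̄_A / Q̄_B = 1246.6 / 278.74 = 4.472.

Q̄_A / Q̄_B ≈ 4.47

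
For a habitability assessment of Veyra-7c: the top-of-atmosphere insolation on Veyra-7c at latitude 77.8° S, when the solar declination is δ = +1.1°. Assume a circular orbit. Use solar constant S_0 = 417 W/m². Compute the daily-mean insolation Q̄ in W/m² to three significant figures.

Q̄ ≈ 24.2 W/m²

cos h₀ = −tan(-77.8°) tan(+1.100°) = 0.0888, h₀ = 1.4819 rad.
Bracket: h₀ sin ϕ sin δ + cos ϕ cos δ sin h₀ = 1.4819×-0.97742×0.01920 + 0.21132×0.99982×0.99605 = -0.027810 + 0.210447 = 0.182637.
Q̄ = (S_0/π) × [bracket] = (417/π) × 0.182637 = 24.24 W/m².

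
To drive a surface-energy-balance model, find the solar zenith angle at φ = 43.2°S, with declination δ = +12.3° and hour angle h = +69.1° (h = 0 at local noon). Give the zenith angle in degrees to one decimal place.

θ_z = 83.8°

cos θ_z = sin φ sin δ + cos φ cos δ cos h = -0.145829 + 0.254081 = 0.108252.
θ_z = arccos(0.108252) = 83.8°.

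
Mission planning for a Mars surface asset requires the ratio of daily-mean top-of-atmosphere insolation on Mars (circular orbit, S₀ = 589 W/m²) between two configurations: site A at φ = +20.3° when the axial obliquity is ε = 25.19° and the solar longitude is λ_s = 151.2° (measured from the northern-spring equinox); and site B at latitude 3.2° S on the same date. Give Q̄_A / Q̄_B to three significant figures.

— Configuration A (φ=+20.3°):
Solar declination: sin δ = sin ε · sin λ_s = sin 25.19° × sin 151.2° = 0.20504, so δ = +11.832°.
cos H₀ = −tan(+20.3°) tan(+11.832°) = -0.0775, H₀ = 1.6484 rad.
Bracket: H₀ sin φ sin δ + cos φ cos δ sin H₀ = 1.6484×0.34694×0.20504 + 0.93789×0.97875×0.99699 = 0.117262 + 0.915197 = 1.032459.
Q̄ = (S₀/π) × [bracket] = (589/π) × 1.032459 = 193.57 W/m².
— Configuration B (φ=-3.2°):
cos H₀ = −tan(-3.2°) tan(+11.832°) = 0.0117, H₀ = 1.5591 rad.
Bracket: H₀ sin φ sin δ + cos φ cos δ sin H₀ = 1.5591×-0.05582×0.20504 + 0.99844×0.97875×0.99993 = -0.017844 + 0.977155 = 0.959311.
Q̄ = (S₀/π) × [bracket] = (589/π) × 0.959311 = 179.86 W/m².
Ratio Q̄_A / Q̄_B = 193.57 / 179.86 = 1.076.

Q̄_A / Q̄_B ≈ 1.08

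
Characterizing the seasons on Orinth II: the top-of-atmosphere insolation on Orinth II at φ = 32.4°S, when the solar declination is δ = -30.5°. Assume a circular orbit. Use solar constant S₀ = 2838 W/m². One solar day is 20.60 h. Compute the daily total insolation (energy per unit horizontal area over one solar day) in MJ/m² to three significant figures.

80.8 MJ/m²

cos H₀ = −tan(-32.4°) tan(-30.500°) = -0.3738, H₀ = 1.9539 rad.
Bracket: H₀ sin φ sin δ + cos φ cos δ sin H₀ = 1.9539×-0.53583×-0.50754 + 0.84433×0.86163×0.92750 = 0.531373 + 0.674756 = 1.206129.
Q̄ = (S₀/π) × [bracket] = (2838/π) × 1.206129 = 1089.6 W/m².
Daily total = Q̄ × 20.60 h × 3600 s/h = 1089.6 × 20.60 × 3600 / 10⁶ = 80.80 MJ/m².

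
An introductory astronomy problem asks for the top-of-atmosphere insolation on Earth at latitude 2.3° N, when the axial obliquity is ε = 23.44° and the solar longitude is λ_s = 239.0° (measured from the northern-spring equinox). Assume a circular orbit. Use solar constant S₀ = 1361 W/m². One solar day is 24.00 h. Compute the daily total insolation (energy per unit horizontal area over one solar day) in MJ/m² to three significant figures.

Solar declination: sin δ = sin ε · sin λ_s = sin 23.44° × sin 239.0° = -0.34097, so δ = -19.936°.
cos H₀ = −tan(+2.3°) tan(-19.936°) = 0.0146, H₀ = 1.5562 rad.
Bracket: H₀ sin φ sin δ + cos φ cos δ sin H₀ = 1.5562×0.04013×-0.34097 + 0.99919×0.94007×0.99989 = -0.021294 + 0.939205 = 0.917911.
Q̄ = (S₀/π) × [bracket] = (1361/π) × 0.917911 = 397.66 W/m².
Daily total = Q̄ × 24.00 h × 3600 s/h = 397.66 × 24.00 × 3600 / 10⁶ = 34.36 MJ/m².

34.4 MJ/m²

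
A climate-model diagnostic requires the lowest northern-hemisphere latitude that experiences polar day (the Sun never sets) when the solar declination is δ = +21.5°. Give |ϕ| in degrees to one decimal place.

|ϕ| = 68.5°

Polar day requires cos h₀ = −tan ϕ tan δ ≤ −1, i.e. tan ϕ tan δ ≥ 1.
The boundary is |tan ϕ| · |tan δ| = 1, so |ϕ| = 90° − |δ| = 90° − 21.5° = 68.5° in the northern hemisphere.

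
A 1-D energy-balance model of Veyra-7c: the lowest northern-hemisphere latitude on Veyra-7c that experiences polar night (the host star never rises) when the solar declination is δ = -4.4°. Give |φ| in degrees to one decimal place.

|φ| = 85.6°

Polar night requires cos H₀ = −tan φ tan δ ≥ 1, i.e. tan φ tan δ ≤ −1.
The boundary is |tan φ| · |tan δ| = 1, so |φ| = 90° − |δ| = 90° − 4.4° = 85.6° in the northern hemisphere.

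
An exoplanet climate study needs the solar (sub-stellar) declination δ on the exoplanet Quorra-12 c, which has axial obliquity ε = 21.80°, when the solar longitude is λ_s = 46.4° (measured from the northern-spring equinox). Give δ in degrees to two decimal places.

sin δ = sin ε · sin λ_s = sin 21.80° × sin 46.4° = 0.268934.
δ = arcsin(0.268934) = +15.60°.

δ = +15.60°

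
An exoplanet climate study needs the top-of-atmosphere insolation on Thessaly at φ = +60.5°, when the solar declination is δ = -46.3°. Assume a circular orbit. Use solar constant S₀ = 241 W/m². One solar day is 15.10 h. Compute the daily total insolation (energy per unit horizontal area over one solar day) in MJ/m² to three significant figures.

0.00 MJ/m²

cos H₀ = −tan(+60.5°) tan(-46.300°) = 1.8496 ≥ 1 ⇒ polar night, H₀ = 0 and Q̄ = 0.
Daily total = Q̄ × 15.10 h × 3600 s/h = 0.00 MJ/m².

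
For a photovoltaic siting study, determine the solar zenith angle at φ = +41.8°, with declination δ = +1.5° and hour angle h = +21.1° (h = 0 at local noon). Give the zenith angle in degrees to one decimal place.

θ_z = 44.5°

cos θ_z = sin φ sin δ + cos φ cos δ cos h = 0.017448 + 0.695256 = 0.712704.
θ_z = arccos(0.712704) = 44.5°.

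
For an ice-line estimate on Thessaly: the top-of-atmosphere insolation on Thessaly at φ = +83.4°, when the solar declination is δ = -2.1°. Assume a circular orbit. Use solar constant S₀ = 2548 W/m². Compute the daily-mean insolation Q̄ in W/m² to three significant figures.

cos H₀ = −tan(+83.4°) tan(-2.100°) = 0.3169, H₀ = 1.2483 rad.
Bracket: H₀ sin φ sin δ + cos φ cos δ sin H₀ = 1.2483×0.99337×-0.03664 + 0.11494×0.99933×0.94845 = -0.045434 + 0.108942 = 0.063508.
Q̄ = (S₀/π) × [bracket] = (2548/π) × 0.063508 = 51.51 W/m².

Q̄ ≈ 51.5 W/m²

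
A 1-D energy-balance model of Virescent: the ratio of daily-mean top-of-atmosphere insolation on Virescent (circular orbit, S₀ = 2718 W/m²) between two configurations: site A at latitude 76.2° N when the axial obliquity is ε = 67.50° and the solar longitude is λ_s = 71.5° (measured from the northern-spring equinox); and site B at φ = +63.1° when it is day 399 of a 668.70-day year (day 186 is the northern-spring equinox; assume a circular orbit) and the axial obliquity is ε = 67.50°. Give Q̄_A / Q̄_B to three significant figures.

— Configuration A (φ=+76.2°):
Solar declination: sin δ = sin ε · sin λ_s = sin 67.50° × sin 71.5° = 0.87614, so δ = +61.180°.
cos H₀ = −tan(+76.2°) tan(+61.180°) = -7.3994 ≤ −1 ⇒ polar day, H₀ = π.
Bracket: H₀ sin φ sin δ + cos φ cos δ sin H₀ = 3.1416×0.97113×0.87614 + 0.23853×0.48206×0.00000 = 2.673017 + 0.000000 = 2.673017.
Q̄ = (S₀/π) × [bracket] = (2718/π) × 2.673017 = 2312.6 W/m².
— Configuration B (φ=+63.1°):
Solar longitude: λ_s = 360° × (399 − 186)/668.70 = 114.670°.
sin δ = sin 67.50° × sin 114.670° = 0.83955, so δ = +57.093°.
cos H₀ = −tan(+63.1°) tan(+57.093°) = -3.0460 ≤ −1 ⇒ polar day, H₀ = π.
Bracket: H₀ sin φ sin δ + cos φ cos δ sin H₀ = 3.1416×0.89180×0.83955 + 0.45243×0.54328×0.00000 = 2.352150 + 0.000000 = 2.352150.
Q̄ = (S₀/π) × [bracket] = (2718/π) × 2.352150 = 2035.0 W/m².
Ratio Q̄_A / Q̄_B = 2312.6 / 2035.0 = 1.136.

Q̄_A / Q̄_B ≈ 1.14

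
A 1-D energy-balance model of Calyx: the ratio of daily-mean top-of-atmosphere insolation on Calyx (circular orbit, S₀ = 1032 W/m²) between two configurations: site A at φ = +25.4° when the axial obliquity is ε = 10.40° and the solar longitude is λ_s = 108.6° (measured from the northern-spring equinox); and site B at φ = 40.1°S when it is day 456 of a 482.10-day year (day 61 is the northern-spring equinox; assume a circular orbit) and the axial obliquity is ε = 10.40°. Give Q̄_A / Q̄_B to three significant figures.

Q̄_A / Q̄_B ≈ 1.09

— Configuration A (φ=+25.4°):
Solar declination: sin δ = sin ε · sin λ_s = sin 10.40° × sin 108.6° = 0.17109, so δ = +9.851°.
cos H₀ = −tan(+25.4°) tan(+9.851°) = -0.0825, H₀ = 1.6533 rad.
Bracket: H₀ sin φ sin δ + cos φ cos δ sin H₀ = 1.6533×0.42894×0.17109 + 0.90334×0.98526×0.99659 = 0.121331 + 0.886990 = 1.008321.
Q̄ = (S₀/π) × [bracket] = (1032/π) × 1.008321 = 331.23 W/m².
— Configuration B (φ=-40.1°):
Solar longitude: λ_s = 360° × (456 − 61)/482.10 = 294.960°.
sin δ = sin 10.40° × sin 294.960° = -0.16366, so δ = -9.419°.
cos H₀ = −tan(-40.1°) tan(-9.419°) = -0.1397, H₀ = 1.7110 rad.
Bracket: H₀ sin φ sin δ + cos φ cos δ sin H₀ = 1.7110×-0.64412×-0.16366 + 0.76492×0.98652×0.99019 = 0.180368 + 0.747206 = 0.927574.
Q̄ = (S₀/π) × [bracket] = (1032/π) × 0.927574 = 304.70 W/m².
Ratio Q̄_A / Q̄_B = 331.23 / 304.70 = 1.087.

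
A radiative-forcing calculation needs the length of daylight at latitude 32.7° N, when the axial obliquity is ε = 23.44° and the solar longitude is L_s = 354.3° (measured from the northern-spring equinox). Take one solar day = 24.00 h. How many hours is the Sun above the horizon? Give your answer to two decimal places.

Solar declination: sin δ = sin ε · sin L_s = sin 23.44° × sin 354.3° = -0.03951, so δ = -2.264°.
cos h₀ = −tan ϕ · tan δ = −tan(+32.7°) × tan(-2.264°) = 0.0254, so h₀ = 1.5454 rad = 88.55°.
Daylight = 2h₀/(2π) × 24.00 h = (1.5454/π) × 24.00 = 11.81 h.

11.81 h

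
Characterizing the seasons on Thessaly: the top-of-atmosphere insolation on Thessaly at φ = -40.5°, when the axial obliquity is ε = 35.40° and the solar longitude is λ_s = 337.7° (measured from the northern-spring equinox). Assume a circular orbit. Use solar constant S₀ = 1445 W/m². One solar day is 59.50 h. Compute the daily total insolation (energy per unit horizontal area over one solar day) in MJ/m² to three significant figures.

Solar declination: sin δ = sin ε · sin λ_s = sin 35.40° × sin 337.7° = -0.21981, so δ = -12.698°.
cos H₀ = −tan(-40.5°) tan(-12.698°) = -0.1924, H₀ = 1.7644 rad.
Bracket: H₀ sin φ sin δ + cos φ cos δ sin H₀ = 1.7644×-0.64945×-0.21981 + 0.76041×0.97554×0.98131 = 0.251878 + 0.727946 = 0.979824.
Q̄ = (S₀/π) × [bracket] = (1445/π) × 0.979824 = 450.68 W/m².
Daily total = Q̄ × 59.50 h × 3600 s/h = 450.68 × 59.50 × 3600 / 10⁶ = 96.54 MJ/m².

96.5 MJ/m²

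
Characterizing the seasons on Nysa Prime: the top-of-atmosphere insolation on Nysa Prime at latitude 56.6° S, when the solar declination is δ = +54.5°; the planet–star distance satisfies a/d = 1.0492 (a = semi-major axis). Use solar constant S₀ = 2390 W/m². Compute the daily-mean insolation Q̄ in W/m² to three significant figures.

Q̄ ≈ 0.00 W/m²

cos H₀ = −tan(-56.6°) tan(+54.500°) = 2.1262 ≥ 1 ⇒ polar night, H₀ = 0 and Q̄ = 0.
Inverse-square distance factor (a/d)² = 1.0492² = 1.100821.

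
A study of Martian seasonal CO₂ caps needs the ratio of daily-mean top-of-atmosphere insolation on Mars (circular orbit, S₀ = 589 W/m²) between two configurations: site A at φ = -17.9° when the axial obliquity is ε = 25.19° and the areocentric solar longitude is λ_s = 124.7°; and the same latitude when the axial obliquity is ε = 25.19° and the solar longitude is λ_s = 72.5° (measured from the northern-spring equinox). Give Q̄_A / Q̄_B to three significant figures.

— Configuration A (φ=-17.9°):
sin δ = sin 25.19° × sin 124.7° = 0.34992, so δ = +20.483°.
cos H₀ = −tan(-17.9°) tan(+20.483°) = 0.1206, H₀ = 1.4499 rad.
Bracket: H₀ sin φ sin δ + cos φ cos δ sin H₀ = 1.4499×-0.30736×0.34992 + 0.95159×0.93678×0.99270 = -0.155939 + 0.884923 = 0.728984.
Q̄ = (S₀/π) × [bracket] = (589/π) × 0.728984 = 136.67 W/m².
— Configuration B (φ=-17.9°):
Solar declination: sin δ = sin ε · sin λ_s = sin 25.19° × sin 72.5° = 0.40592, so δ = +23.949°.
cos H₀ = −tan(-17.9°) tan(+23.949°) = 0.1435, H₀ = 1.4268 rad.
Bracket: H₀ sin φ sin δ + cos φ cos δ sin H₀ = 1.4268×-0.30736×0.40592 + 0.95159×0.91391×0.98966 = -0.178013 + 0.860675 = 0.682662.
Q̄ = (S₀/π) × [bracket] = (589/π) × 0.682662 = 127.99 W/m².
Ratio Q̄_A / Q̄_B = 136.67 / 127.99 = 1.068.

Q̄_A / Q̄_B ≈ 1.07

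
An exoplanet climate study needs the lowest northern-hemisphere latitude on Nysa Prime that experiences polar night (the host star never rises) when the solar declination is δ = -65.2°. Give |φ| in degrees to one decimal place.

Polar night requires cos H₀ = −tan φ tan δ ≥ 1, i.e. tan φ tan δ ≤ −1.
The boundary is |tan φ| · |tan δ| = 1, so |φ| = 90° − |δ| = 90° − 65.2° = 24.8° in the northern hemisphere.

|φ| = 24.8°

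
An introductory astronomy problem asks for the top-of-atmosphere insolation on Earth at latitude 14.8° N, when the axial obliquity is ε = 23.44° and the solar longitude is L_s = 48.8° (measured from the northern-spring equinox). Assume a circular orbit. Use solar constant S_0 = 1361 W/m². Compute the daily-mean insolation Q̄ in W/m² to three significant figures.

Solar declination: sin δ = sin ε · sin L_s = sin 23.44° × sin 48.8° = 0.29930, so δ = +17.416°.
cos h₀ = −tan(+14.8°) tan(+17.416°) = -0.0829, h₀ = 1.6538 rad.
Bracket: h₀ sin ϕ sin δ + cos ϕ cos δ sin h₀ = 1.6538×0.25545×0.29930 + 0.96682×0.95416×0.99656 = 0.126443 + 0.919328 = 1.045771.
Q̄ = (S_0/π) × [bracket] = (1361/π) × 1.045771 = 453.0 W/m².

Q̄ ≈ 453 W/m²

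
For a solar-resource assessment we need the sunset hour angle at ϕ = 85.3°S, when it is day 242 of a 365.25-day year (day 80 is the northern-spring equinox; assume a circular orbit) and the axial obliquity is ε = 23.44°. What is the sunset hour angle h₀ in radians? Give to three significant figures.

Solar longitude: L_s = 360° × (242 − 80)/365.25 = 159.671°.
sin δ = sin 23.44° × sin 159.671° = 0.13819, so δ = +7.943°.
cos h₀ = −tan ϕ · tan δ = 1.6972 ≥ 1, so the Sun never rises (polar night) and h₀ = 0.

h₀ = 0.00 rad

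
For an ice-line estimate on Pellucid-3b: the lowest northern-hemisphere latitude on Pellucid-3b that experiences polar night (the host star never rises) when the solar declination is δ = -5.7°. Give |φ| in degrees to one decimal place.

Polar night requires cos H₀ = −tan φ tan δ ≥ 1, i.e. tan φ tan δ ≤ −1.
The boundary is |tan φ| · |tan δ| = 1, so |φ| = 90° − |δ| = 90° − 5.7° = 84.3° in the northern hemisphere.

|φ| = 84.3°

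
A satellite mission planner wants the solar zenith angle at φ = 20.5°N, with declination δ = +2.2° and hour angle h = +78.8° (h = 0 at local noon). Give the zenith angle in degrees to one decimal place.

cos θ_z = sin φ sin δ + cos φ cos δ cos h = 0.013444 + 0.181800 = 0.195244.
θ_z = arccos(0.195244) = 78.7°.

θ_z = 78.7°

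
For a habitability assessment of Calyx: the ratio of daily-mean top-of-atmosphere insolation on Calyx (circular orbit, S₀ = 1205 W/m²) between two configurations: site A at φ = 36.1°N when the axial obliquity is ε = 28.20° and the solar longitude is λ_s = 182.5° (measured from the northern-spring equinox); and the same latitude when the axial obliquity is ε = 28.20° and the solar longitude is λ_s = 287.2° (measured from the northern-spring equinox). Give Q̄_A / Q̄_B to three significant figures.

Q̄_A / Q̄_B ≈ 2.24

— Configuration A (φ=+36.1°):
Solar declination: sin δ = sin ε · sin λ_s = sin 28.20° × sin 182.5° = -0.02061, so δ = -1.181°.
cos H₀ = −tan(+36.1°) tan(-1.181°) = 0.0150, H₀ = 1.5558 rad.
Bracket: H₀ sin φ sin δ + cos φ cos δ sin H₀ = 1.5558×0.58920×-0.02061 + 0.80799×0.99979×0.99989 = -0.018893 + 0.807731 = 0.788838.
Q̄ = (S₀/π) × [bracket] = (1205/π) × 0.788838 = 302.57 W/m².
— Configuration B (φ=+36.1°):
Solar declination: sin δ = sin ε · sin λ_s = sin 28.20° × sin 287.2° = -0.45142, so δ = -26.835°.
cos H₀ = −tan(+36.1°) tan(-26.835°) = 0.3689, H₀ = 1.1930 rad.
Bracket: H₀ sin φ sin δ + cos φ cos δ sin H₀ = 1.1930×0.58920×-0.45142 + 0.80799×0.89231×0.92947 = -0.317310 + 0.670127 = 0.352817.
Q̄ = (S₀/π) × [bracket] = (1205/π) × 0.352817 = 135.33 W/m².
Ratio Q̄_A / Q̄_B = 302.57 / 135.33 = 2.236.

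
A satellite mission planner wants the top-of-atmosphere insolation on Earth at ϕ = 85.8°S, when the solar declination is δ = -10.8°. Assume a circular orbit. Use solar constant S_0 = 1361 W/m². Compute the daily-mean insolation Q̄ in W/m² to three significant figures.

cos h₀ = −tan(-85.8°) tan(-10.800°) = -2.5977 ≤ −1 ⇒ polar day, h₀ = π.
Bracket: h₀ sin ϕ sin δ + cos ϕ cos δ sin h₀ = 3.1416×-0.99731×-0.18738 + 0.07324×0.98229×0.00000 = 0.587089 + 0.000000 = 0.587089.
Q̄ = (S_0/π) × [bracket] = (1361/π) × 0.587089 = 254.3 W/m².

Q̄ ≈ 254 W/m²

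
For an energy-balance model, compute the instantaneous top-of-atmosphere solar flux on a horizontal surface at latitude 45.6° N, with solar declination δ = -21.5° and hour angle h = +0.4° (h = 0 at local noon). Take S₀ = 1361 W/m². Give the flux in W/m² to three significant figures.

cos θ_z = sin φ sin δ + cos φ cos δ cos h = -0.261855 + 0.650963 = 0.389108.
Flux = S₀ · cos θ_z = 1361 × 0.389108 = 529.6 W/m².

530 W/m²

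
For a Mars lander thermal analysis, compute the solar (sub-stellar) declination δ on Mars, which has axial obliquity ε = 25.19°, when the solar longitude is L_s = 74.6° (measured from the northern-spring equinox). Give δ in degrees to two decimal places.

sin δ = sin ε · sin L_s = sin 25.19° × sin 74.6° = 0.410340.
δ = arcsin(0.410340) = +24.23°.

δ = +24.23°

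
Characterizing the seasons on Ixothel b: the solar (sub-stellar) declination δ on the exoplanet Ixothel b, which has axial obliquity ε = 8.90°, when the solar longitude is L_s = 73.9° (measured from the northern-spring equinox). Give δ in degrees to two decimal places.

δ = +8.55°

sin δ = sin ε · sin L_s = sin 8.90° × sin 73.9° = 0.148643.
δ = arcsin(0.148643) = +8.55°.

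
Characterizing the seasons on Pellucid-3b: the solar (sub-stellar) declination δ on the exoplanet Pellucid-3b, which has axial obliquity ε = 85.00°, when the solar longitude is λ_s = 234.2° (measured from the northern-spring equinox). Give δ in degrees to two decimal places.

δ = -53.90°

sin δ = sin ε · sin λ_s = sin 85.00° × sin 234.2° = -0.807977.
δ = arcsin(-0.807977) = -53.90°.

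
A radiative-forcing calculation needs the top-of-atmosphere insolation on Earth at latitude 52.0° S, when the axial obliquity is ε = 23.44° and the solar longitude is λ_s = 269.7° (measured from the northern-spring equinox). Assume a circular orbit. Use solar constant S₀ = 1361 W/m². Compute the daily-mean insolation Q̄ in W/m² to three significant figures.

Q̄ ≈ 497 W/m²

Solar declination: sin δ = sin ε · sin λ_s = sin 23.44° × sin 269.7° = -0.39778, so δ = -23.440°.
cos H₀ = −tan(-52.0°) tan(-23.440°) = -0.5549, H₀ = 2.1591 rad.
Bracket: H₀ sin φ sin δ + cos φ cos δ sin H₀ = 2.1591×-0.78801×-0.39778 + 0.61566×0.91748×0.83190 = 0.676780 + 0.469903 = 1.146683.
Q̄ = (S₀/π) × [bracket] = (1361/π) × 1.146683 = 496.8 W/m².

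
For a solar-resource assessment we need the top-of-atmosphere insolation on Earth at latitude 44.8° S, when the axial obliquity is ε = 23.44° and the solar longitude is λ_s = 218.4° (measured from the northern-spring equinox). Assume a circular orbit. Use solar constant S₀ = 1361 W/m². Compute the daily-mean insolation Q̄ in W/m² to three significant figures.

Q̄ ≈ 426 W/m²

Solar declination: sin δ = sin ε · sin λ_s = sin 23.44° × sin 218.4° = -0.24709, so δ = -14.305°.
cos H₀ = −tan(-44.8°) tan(-14.305°) = -0.2532, H₀ = 1.8268 rad.
Bracket: H₀ sin φ sin δ + cos φ cos δ sin H₀ = 1.8268×-0.70463×-0.24709 + 0.70957×0.96899×0.96741 = 0.318059 + 0.665158 = 0.983217.
Q̄ = (S₀/π) × [bracket] = (1361/π) × 0.983217 = 425.9 W/m².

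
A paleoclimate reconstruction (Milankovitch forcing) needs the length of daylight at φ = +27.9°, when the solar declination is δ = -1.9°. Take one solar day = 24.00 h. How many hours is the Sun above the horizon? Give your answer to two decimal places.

cos H₀ = −tan φ · tan δ = −tan(+27.9°) × tan(-1.900°) = 0.0176, so H₀ = 1.5532 rad = 88.99°.
Daylight = 2H₀/(2π) × 24.00 h = (1.5532/π) × 24.00 = 11.87 h.

11.87 h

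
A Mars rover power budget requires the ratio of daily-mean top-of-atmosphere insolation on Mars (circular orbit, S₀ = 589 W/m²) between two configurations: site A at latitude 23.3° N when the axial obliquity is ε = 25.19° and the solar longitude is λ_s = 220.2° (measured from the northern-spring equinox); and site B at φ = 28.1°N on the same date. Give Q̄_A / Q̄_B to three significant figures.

Q̄_A / Q̄_B ≈ 1.10

— Configuration A (φ=+23.3°):
Solar declination: sin δ = sin ε · sin λ_s = sin 25.19° × sin 220.2° = -0.27472, so δ = -15.945°.
cos H₀ = −tan(+23.3°) tan(-15.945°) = 0.1230, H₀ = 1.4474 rad.
Bracket: H₀ sin φ sin δ + cos φ cos δ sin H₀ = 1.4474×0.39555×-0.27472 + 0.91845×0.96152×0.99240 = -0.157282 + 0.876396 = 0.719114.
Q̄ = (S₀/π) × [bracket] = (589/π) × 0.719114 = 134.82 W/m².
— Configuration B (φ=+28.1°):
cos H₀ = −tan(+28.1°) tan(-15.945°) = 0.1526, H₀ = 1.4176 rad.
Bracket: H₀ sin φ sin δ + cos φ cos δ sin H₀ = 1.4176×0.47101×-0.27472 + 0.88213×0.96152×0.98829 = -0.183432 + 0.838253 = 0.654821.
Q̄ = (S₀/π) × [bracket] = (589/π) × 0.654821 = 122.77 W/m².
Ratio Q̄_A / Q̄_B = 134.82 / 122.77 = 1.098.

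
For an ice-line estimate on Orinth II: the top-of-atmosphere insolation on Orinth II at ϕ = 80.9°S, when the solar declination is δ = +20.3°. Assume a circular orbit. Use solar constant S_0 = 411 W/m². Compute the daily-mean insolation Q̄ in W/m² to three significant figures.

Q̄ ≈ 0.00 W/m²

cos h₀ = −tan(-80.9°) tan(+20.300°) = 2.3094 ≥ 1 ⇒ polar night, h₀ = 0 and Q̄ = 0.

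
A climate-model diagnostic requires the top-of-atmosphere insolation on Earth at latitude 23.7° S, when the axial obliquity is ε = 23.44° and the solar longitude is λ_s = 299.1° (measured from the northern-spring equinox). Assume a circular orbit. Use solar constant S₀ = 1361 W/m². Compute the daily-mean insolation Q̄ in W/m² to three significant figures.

Solar declination: sin δ = sin ε · sin λ_s = sin 23.44° × sin 299.1° = -0.34758, so δ = -20.339°.
cos H₀ = −tan(-23.7°) tan(-20.339°) = -0.1627, H₀ = 1.7342 rad.
Bracket: H₀ sin φ sin δ + cos φ cos δ sin H₀ = 1.7342×-0.40195×-0.34758 + 0.91566×0.93765×0.98667 = 0.242285 + 0.847124 = 1.089409.
Q̄ = (S₀/π) × [bracket] = (1361/π) × 1.089409 = 472.0 W/m².

Q̄ ≈ 472 W/m²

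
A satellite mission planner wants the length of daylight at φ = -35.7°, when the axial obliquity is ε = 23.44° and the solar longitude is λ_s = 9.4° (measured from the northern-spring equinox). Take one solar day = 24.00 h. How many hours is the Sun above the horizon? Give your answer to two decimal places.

Solar declination: sin δ = sin ε · sin λ_s = sin 23.44° × sin 9.4° = 0.06497, so δ = +3.725°.
cos H₀ = −tan φ · tan δ = −tan(-35.7°) × tan(+3.725°) = 0.0468, so H₀ = 1.5240 rad = 87.32°.
Daylight = 2H₀/(2π) × 24.00 h = (1.5240/π) × 24.00 = 11.64 h.

11.64 h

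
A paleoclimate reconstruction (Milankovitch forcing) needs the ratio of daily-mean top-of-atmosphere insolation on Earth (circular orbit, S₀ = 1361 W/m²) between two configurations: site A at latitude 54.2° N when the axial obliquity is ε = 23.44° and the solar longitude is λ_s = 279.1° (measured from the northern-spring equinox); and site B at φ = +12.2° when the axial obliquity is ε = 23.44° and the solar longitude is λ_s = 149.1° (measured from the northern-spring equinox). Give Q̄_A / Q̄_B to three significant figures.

— Configuration A (φ=+54.2°):
Solar declination: sin δ = sin ε · sin λ_s = sin 23.44° × sin 279.1° = -0.39278, so δ = -23.128°.
cos H₀ = −tan(+54.2°) tan(-23.128°) = 0.5922, H₀ = 0.9370 rad.
Bracket: H₀ sin φ sin δ + cos φ cos δ sin H₀ = 0.9370×0.81106×-0.39278 + 0.58496×0.91963×0.80579 = -0.298498 + 0.433472 = 0.134974.
Q̄ = (S₀/π) × [bracket] = (1361/π) × 0.134974 = 58.473 W/m².
— Configuration B (φ=+12.2°):
Solar declination: sin δ = sin ε · sin λ_s = sin 23.44° × sin 149.1° = 0.20428, so δ = +11.787°.
cos H₀ = −tan(+12.2°) tan(+11.787°) = -0.0451, H₀ = 1.6159 rad.
Bracket: H₀ sin φ sin δ + cos φ cos δ sin H₀ = 1.6159×0.21132×0.20428 + 0.97742×0.97891×0.99898 = 0.069756 + 0.955830 = 1.025586.
Q̄ = (S₀/π) × [bracket] = (1361/π) × 1.025586 = 444.30 W/m².
Ratio Q̄_A / Q̄_B = 58.473 / 444.30 = 0.1316.

Q̄_A / Q̄_B ≈ 0.132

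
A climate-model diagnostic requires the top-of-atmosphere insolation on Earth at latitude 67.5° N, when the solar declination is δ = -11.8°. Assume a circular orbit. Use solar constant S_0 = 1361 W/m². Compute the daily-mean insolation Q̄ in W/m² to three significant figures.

Q̄ ≈ 54.8 W/m²

cos h₀ = −tan(+67.5°) tan(-11.800°) = 0.5044, h₀ = 1.0422 rad.
Bracket: h₀ sin ϕ sin δ + cos ϕ cos δ sin h₀ = 1.0422×0.92388×-0.20450 + 0.38268×0.97887×0.86350 = -0.196906 + 0.323462 = 0.126556.
Q̄ = (S_0/π) × [bracket] = (1361/π) × 0.126556 = 54.83 W/m².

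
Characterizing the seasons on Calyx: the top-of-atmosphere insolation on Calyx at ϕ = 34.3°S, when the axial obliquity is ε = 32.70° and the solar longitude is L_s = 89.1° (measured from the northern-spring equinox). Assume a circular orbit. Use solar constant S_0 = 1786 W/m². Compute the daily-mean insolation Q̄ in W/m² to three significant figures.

Q̄ ≈ 162 W/m²

Solar declination: sin δ = sin ε · sin L_s = sin 32.70° × sin 89.1° = 0.54017, so δ = +32.695°.
cos h₀ = −tan(-34.3°) tan(+32.695°) = 0.4379, h₀ = 1.1176 rad.
Bracket: h₀ sin ϕ sin δ + cos ϕ cos δ sin h₀ = 1.1176×-0.56353×0.54017 + 0.82610×0.84155×0.89904 = -0.340200 + 0.625017 = 0.284817.
Q̄ = (S_0/π) × [bracket] = (1786/π) × 0.284817 = 161.9 W/m².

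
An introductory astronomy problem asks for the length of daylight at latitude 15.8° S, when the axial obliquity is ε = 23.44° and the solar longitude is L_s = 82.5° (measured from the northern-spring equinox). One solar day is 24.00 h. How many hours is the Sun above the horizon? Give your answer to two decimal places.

11.07 h

Solar declination: sin δ = sin ε · sin L_s = sin 23.44° × sin 82.5° = 0.39439, so δ = +23.228°.
cos h₀ = −tan ϕ · tan δ = −tan(-15.8°) × tan(+23.228°) = 0.1214, so h₀ = 1.4491 rad = 83.02°.
Daylight = 2h₀/(2π) × 24.00 h = (1.4491/π) × 24.00 = 11.07 h.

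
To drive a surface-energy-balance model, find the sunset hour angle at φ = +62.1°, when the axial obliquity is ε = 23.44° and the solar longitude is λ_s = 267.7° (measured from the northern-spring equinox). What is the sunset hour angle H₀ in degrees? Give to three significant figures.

H₀ = 35.1°

Solar declination: sin δ = sin ε · sin λ_s = sin 23.44° × sin 267.7° = -0.39747, so δ = -23.420°.
cos H₀ = −tan φ · tan δ = −tan(+62.1°) × tan(-23.420°) = 0.8181, so H₀ = 0.6127 rad = 35.11°.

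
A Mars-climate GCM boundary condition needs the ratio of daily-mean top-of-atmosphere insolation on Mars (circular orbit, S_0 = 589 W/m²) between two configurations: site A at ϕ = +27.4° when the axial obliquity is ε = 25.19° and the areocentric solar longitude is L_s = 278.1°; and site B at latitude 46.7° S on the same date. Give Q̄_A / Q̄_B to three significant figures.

Q̄_A / Q̄_B ≈ 0.444

— Configuration A (ϕ=+27.4°):
sin δ = sin 25.19° × sin 278.1° = -0.42138, so δ = -24.921°.
cos h₀ = −tan(+27.4°) tan(-24.921°) = 0.2408, h₀ = 1.3276 rad.
Bracket: h₀ sin ϕ sin δ + cos ϕ cos δ sin h₀ = 1.3276×0.46020×-0.42138 + 0.88782×0.90689×0.97056 = -0.257447 + 0.781451 = 0.524004.
Q̄ = (S_0/π) × [bracket] = (589/π) × 0.524004 = 98.243 W/m².
— Configuration B (ϕ=-46.7°):
cos h₀ = −tan(-46.7°) tan(-24.921°) = -0.4931, h₀ = 2.0864 rad.
Bracket: h₀ sin ϕ sin δ + cos ϕ cos δ sin h₀ = 2.0864×-0.72777×-0.42138 + 0.68582×0.90689×0.86999 = 0.639832 + 0.541102 = 1.180934.
Q̄ = (S_0/π) × [bracket] = (589/π) × 1.180934 = 221.41 W/m².
Ratio Q̄_A / Q̄_B = 98.243 / 221.41 = 0.4437.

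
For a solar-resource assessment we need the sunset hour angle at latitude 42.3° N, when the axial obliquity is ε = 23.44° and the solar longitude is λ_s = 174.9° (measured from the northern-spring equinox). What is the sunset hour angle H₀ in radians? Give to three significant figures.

H₀ = 1.60 rad

Solar declination: sin δ = sin ε · sin λ_s = sin 23.44° × sin 174.9° = 0.03536, so δ = +2.026°.
cos H₀ = −tan φ · tan δ = −tan(+42.3°) × tan(+2.026°) = -0.0322, so H₀ = 1.6030 rad = 91.85°.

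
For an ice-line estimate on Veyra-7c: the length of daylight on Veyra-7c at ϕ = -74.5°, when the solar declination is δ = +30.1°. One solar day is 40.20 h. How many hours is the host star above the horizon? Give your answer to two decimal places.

cos h₀ = −tan ϕ · tan δ = 2.0903 ≥ 1, so the host star never rises (polar night) and h₀ = 0.
Daylight = 2h₀/(2π) × 40.20 h = (0.0000/π) × 40.20 = 0.00 h.

0.00 h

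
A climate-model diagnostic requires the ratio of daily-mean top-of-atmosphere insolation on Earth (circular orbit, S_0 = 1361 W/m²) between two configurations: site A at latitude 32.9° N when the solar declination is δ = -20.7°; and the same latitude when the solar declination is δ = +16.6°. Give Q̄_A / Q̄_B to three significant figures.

— Configuration A (ϕ=+32.9°):
cos h₀ = −tan(+32.9°) tan(-20.700°) = 0.2445, h₀ = 1.3238 rad.
Bracket: h₀ sin ϕ sin δ + cos ϕ cos δ sin h₀ = 1.3238×0.54317×-0.35347 + 0.83962×0.93544×0.96966 = -0.254162 + 0.761585 = 0.507423.
Q̄ = (S_0/π) × [bracket] = (1361/π) × 0.507423 = 219.83 W/m².
— Configuration B (ϕ=+32.9°):
cos h₀ = −tan(+32.9°) tan(+16.600°) = -0.1929, h₀ = 1.7649 rad.
Bracket: h₀ sin ϕ sin δ + cos ϕ cos δ sin h₀ = 1.7649×0.54317×0.28569 + 0.83962×0.95832×0.98123 = 0.273874 + 0.789522 = 1.063396.
Q̄ = (S_0/π) × [bracket] = (1361/π) × 1.063396 = 460.68 W/m².
Ratio Q̄_A / Q̄_B = 219.83 / 460.68 = 0.4772.

Q̄_A / Q̄_B ≈ 0.477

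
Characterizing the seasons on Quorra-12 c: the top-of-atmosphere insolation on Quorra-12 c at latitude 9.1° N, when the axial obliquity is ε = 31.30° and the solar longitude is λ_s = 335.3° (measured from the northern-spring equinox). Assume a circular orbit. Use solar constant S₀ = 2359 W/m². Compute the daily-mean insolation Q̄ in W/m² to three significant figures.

Q̄ ≈ 684 W/m²

Solar declination: sin δ = sin ε · sin λ_s = sin 31.30° × sin 335.3° = -0.21709, so δ = -12.538°.
cos H₀ = −tan(+9.1°) tan(-12.538°) = 0.0356, H₀ = 1.5352 rad.
Bracket: H₀ sin φ sin δ + cos φ cos δ sin H₀ = 1.5352×0.15816×-0.21709 + 0.98741×0.97615×0.99937 = -0.052711 + 0.963253 = 0.910542.
Q̄ = (S₀/π) × [bracket] = (2359/π) × 0.910542 = 683.7 W/m².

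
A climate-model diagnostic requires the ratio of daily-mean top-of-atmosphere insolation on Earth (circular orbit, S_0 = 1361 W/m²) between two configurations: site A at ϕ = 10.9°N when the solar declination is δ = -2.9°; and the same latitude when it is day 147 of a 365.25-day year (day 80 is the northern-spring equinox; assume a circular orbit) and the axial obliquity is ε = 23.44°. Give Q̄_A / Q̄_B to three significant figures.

Q̄_A / Q̄_B ≈ 0.942

— Configuration A (ϕ=+10.9°):
cos h₀ = −tan(+10.9°) tan(-2.900°) = 0.0098, h₀ = 1.5610 rad.
Bracket: h₀ sin ϕ sin δ + cos ϕ cos δ sin h₀ = 1.5610×0.18910×-0.05059 + 0.98196×0.99872×0.99995 = -0.014933 + 0.980654 = 0.965721.
Q̄ = (S_0/π) × [bracket] = (1361/π) × 0.965721 = 418.37 W/m².
— Configuration B (ϕ=+10.9°):
Solar longitude: L_s = 360° × (147 − 80)/365.25 = 66.037°.
sin δ = sin 23.44° × sin 66.037° = 0.36350, so δ = +21.315°.
cos h₀ = −tan(+10.9°) tan(+21.315°) = -0.0751, h₀ = 1.6460 rad.
Bracket: h₀ sin ϕ sin δ + cos ϕ cos δ sin h₀ = 1.6460×0.18910×0.36350 + 0.98196×0.93159×0.99717 = 0.113143 + 0.912195 = 1.025338.
Q̄ = (S_0/π) × [bracket] = (1361/π) × 1.025338 = 444.20 W/m².
Ratio Q̄_A / Q̄_B = 418.37 / 444.20 = 0.9419.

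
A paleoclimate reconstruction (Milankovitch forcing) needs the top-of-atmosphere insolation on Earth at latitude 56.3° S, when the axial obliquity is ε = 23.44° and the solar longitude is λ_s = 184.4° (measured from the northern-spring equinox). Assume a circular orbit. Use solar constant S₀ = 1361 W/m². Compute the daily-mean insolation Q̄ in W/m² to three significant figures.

Q̄ ≈ 258 W/m²

Solar declination: sin δ = sin ε · sin λ_s = sin 23.44° × sin 184.4° = -0.03052, so δ = -1.749°.
cos H₀ = −tan(-56.3°) tan(-1.749°) = -0.0458, H₀ = 1.6166 rad.
Bracket: H₀ sin φ sin δ + cos φ cos δ sin H₀ = 1.6166×-0.83195×-0.03052 + 0.55484×0.99953×0.99895 = 0.041047 + 0.553997 = 0.595044.
Q̄ = (S₀/π) × [bracket] = (1361/π) × 0.595044 = 257.8 W/m².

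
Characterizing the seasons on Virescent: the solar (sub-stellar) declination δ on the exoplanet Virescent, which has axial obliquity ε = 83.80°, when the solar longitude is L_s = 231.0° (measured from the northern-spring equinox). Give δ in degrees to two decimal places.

δ = -50.59°

sin δ = sin ε · sin L_s = sin 83.80° × sin 231.0° = -0.772600.
δ = arcsin(-0.772600) = -50.59°.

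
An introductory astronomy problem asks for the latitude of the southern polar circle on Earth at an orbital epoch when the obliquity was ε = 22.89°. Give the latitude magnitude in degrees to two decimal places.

67.11°

The polar circle is the lowest latitude that experiences at least one full rotation of continuous darkness at the northern-summer solstice; it lies at |φ| = 90° − ε = 90° − 22.89° = 67.11°.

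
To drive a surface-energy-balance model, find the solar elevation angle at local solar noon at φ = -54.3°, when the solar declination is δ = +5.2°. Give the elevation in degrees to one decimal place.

At local noon the hour angle is zero, so the zenith angle equals |φ − δ| = |-54.3° − (+5.200°)| = 59.500°.
Elevation = 90° − 59.500° = 30.5°.

30.5°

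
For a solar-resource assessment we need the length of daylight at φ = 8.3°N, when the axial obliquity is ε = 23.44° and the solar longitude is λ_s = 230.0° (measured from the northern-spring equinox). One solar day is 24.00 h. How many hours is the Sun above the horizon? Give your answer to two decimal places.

11.64 h

Solar declination: sin δ = sin ε · sin λ_s = sin 23.44° × sin 230.0° = -0.30472, so δ = -17.742°.
cos H₀ = −tan φ · tan δ = −tan(+8.3°) × tan(-17.742°) = 0.0467, so H₀ = 1.5241 rad = 87.32°.
Daylight = 2H₀/(2π) × 24.00 h = (1.5241/π) × 24.00 = 11.64 h.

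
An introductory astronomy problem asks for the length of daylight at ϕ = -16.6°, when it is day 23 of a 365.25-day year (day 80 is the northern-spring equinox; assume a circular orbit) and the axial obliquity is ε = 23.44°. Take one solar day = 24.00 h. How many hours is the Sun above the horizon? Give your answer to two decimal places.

Solar longitude: L_s = 360° × (23 − 80)/365.25 = -56.181°, i.e. -56.181° + 360° = 303.819°.
sin δ = sin 23.44° × sin 303.819° = -0.33048, so δ = -19.298°.
cos h₀ = −tan ϕ · tan δ = −tan(-16.6°) × tan(-19.298°) = -0.1044, so h₀ = 1.6754 rad = 95.99°.
Daylight = 2h₀/(2π) × 24.00 h = (1.6754/π) × 24.00 = 12.80 h.

12.80 h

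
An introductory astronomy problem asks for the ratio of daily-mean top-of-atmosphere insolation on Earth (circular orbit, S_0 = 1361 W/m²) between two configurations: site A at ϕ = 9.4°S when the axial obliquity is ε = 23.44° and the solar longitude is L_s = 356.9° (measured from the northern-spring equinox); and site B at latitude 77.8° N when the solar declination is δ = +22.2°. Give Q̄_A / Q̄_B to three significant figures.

Q̄_A / Q̄_B ≈ 0.855

— Configuration A (ϕ=-9.4°):
Solar declination: sin δ = sin ε · sin L_s = sin 23.44° × sin 356.9° = -0.02151, so δ = -1.233°.
cos h₀ = −tan(-9.4°) tan(-1.233°) = -0.0036, h₀ = 1.5744 rad.
Bracket: h₀ sin ϕ sin δ + cos ϕ cos δ sin h₀ = 1.5744×-0.16333×-0.02151 + 0.98657×0.99977×0.99999 = 0.005531 + 0.986333 = 0.991864.
Q̄ = (S_0/π) × [bracket] = (1361/π) × 0.991864 = 429.70 W/m².
— Configuration B (ϕ=+77.8°):
cos h₀ = −tan(+77.8°) tan(+22.200°) = -1.8875 ≤ −1 ⇒ polar day, h₀ = π.
Bracket: h₀ sin ϕ sin δ + cos ϕ cos δ sin h₀ = 3.1416×0.97742×0.37784 + 0.21132×0.92587×0.00000 = 1.160219 + 0.000000 = 1.160219.
Q̄ = (S_0/π) × [bracket] = (1361/π) × 1.160219 = 502.63 W/m².
Ratio Q̄_A / Q̄_B = 429.70 / 502.63 = 0.8549.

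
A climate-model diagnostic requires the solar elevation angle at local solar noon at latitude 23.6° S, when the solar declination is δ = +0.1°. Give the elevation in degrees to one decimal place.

66.3°

At local noon the hour angle is zero, so the zenith angle equals |ϕ − δ| = |-23.6° − (+0.100°)| = 23.700°.
Elevation = 90° − 23.700° = 66.3°.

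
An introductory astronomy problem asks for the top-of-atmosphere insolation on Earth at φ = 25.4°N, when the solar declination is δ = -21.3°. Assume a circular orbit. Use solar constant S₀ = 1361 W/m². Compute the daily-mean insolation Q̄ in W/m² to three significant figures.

cos H₀ = −tan(+25.4°) tan(-21.300°) = 0.1851, H₀ = 1.3846 rad.
Bracket: H₀ sin φ sin δ + cos φ cos δ sin H₀ = 1.3846×0.42894×-0.36325 + 0.90334×0.93169×0.98271 = -0.215738 + 0.827081 = 0.611343.
Q̄ = (S₀/π) × [bracket] = (1361/π) × 0.611343 = 264.8 W/m².

Q̄ ≈ 265 W/m²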